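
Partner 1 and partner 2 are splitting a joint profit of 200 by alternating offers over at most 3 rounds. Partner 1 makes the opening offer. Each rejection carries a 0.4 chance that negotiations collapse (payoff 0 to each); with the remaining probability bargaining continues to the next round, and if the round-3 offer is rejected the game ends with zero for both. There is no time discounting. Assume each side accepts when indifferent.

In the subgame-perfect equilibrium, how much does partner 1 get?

152

By backward induction:
Round 3 (partner 1 proposes): partner 2 will accept anything ≥ 0, so partner 1 offers 0 and keeps 200.
Round 2 (partner 2 proposes): rejecting gives partner 1 an expected 0.6 × 200 = 120. Partner 2 offers 120 and keeps 200 − 120 = 80.
Round 1 (partner 1 proposes): rejecting gives partner 2 an expected 0.6 × 80 = 48. Partner 1 offers 48 and keeps 200 − 48 = 152.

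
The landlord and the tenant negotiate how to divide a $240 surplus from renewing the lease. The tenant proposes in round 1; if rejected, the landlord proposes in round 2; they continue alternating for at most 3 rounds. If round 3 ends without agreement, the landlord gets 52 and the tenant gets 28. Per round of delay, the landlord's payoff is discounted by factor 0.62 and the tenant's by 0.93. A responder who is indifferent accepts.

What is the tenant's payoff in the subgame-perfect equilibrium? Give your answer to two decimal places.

Round 3 (the tenant proposes): the landlord gets 52 if talks fail, so the tenant offers 52 and keeps 188.
Round 2 (the landlord proposes): the tenant can get 188 next round, worth 0.93 × 188 = 174.84 now. The landlord offers 174.84 and keeps 240 − 174.84 = 65.16.
Round 1 (the tenant proposes): the landlord can get 65.16 next round, worth 0.62 × 65.16 = 40.3992 now, so the tenant offers 40.3992, keeping 199.6008.

199.60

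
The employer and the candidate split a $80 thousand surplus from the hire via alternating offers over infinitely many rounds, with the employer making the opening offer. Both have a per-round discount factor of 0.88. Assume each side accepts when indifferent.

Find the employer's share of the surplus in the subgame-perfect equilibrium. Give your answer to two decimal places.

42.55

Let x be the employer's share when the employer proposes and y be the candidate's share when the candidate proposes.
The candidate accepts iff offered ≥ 0.88·y, so x = 80 − 0.88y. Symmetrically y = 80 − 0.88x.
Substituting: x = 80 − 0.88(80 − 0.88x), giving x(1 − 0.88·0.88) = 80(1 − 0.88).
So x = 80 × 0.12 / 0.2256 ≈ 42.5532, and the candidate receives 80 − x ≈ 37.4468.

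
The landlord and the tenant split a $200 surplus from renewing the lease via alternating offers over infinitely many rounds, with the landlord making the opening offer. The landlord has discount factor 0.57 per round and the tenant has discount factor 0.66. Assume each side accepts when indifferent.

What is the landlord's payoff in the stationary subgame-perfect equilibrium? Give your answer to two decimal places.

109.01

Let x be the landlord's share when the landlord proposes and y be the tenant's share when the tenant proposes.
The tenant accepts iff offered ≥ 0.66·y, so x = 200 − 0.66y. Symmetrically y = 200 − 0.57x.
Substituting: x = 200 − 0.66(200 − 0.57x), giving x(1 − 0.57·0.66) = 200(1 − 0.66).
So x = 200 × 0.34 / 0.6238 ≈ 109.0093, and the tenant receives 200 − x ≈ 90.9907.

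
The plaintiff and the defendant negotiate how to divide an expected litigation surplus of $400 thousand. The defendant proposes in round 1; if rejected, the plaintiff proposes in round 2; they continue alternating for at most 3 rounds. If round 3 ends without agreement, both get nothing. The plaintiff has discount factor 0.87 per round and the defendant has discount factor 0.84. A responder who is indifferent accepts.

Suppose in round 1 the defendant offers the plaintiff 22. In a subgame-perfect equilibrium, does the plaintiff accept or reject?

Reject

Round 3 (the defendant proposes): rejection yields 0 for the plaintiff; the defendant offers 0 and keeps 400.
Round 2 (the plaintiff proposes): the defendant can get 400 next round, worth 0.84 × 400 = 336 now; the plaintiff offers that and keeps 64.
So by rejecting in round 1, the plaintiff gets 64 next round, worth 0.87 × 64 = 55.68 now.
Offer 22 < 55.68, so the plaintiff rejects.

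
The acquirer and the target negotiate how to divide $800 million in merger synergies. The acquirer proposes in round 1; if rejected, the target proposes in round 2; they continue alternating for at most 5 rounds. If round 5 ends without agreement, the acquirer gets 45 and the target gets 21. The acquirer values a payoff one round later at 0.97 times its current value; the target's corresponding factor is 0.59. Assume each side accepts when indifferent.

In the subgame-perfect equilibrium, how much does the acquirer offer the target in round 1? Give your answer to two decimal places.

Round 5 (the acquirer proposes): the target gets 21 if talks fail, so the acquirer offers 21 and keeps 779.
Round 4 (the target proposes): the acquirer can get 779 next round, worth 0.97 × 779 = 755.63 now; the target offers that and keeps 44.37.
Round 3 (the acquirer proposes): the target can get 44.37 next round, worth 0.59 × 44.37 = 26.1783 now. The acquirer offers 26.1783 and keeps 800 − 26.1783 = 773.8217.
Round 2 (the target proposes): the acquirer can get 773.8217 next round, worth 0.97 × 773.8217 = 750.607049 now, so the target offers 750.607049, keeping 49.392951.
Round 1 (the acquirer proposes): the target can get 49.392951 next round, worth 0.59 × 49.392951 = 29.14184109 now. The acquirer offers 29.14184109 and keeps 800 − 29.14184109 = 770.85815891.

29.14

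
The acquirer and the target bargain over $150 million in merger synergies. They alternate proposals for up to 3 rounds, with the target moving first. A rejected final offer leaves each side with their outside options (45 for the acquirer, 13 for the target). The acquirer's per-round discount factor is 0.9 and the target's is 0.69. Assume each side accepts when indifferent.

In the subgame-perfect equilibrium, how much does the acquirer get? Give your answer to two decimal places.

69.80

Round 3 (the target proposes): the acquirer gets 45 if talks fail, so the target offers 45 and keeps 105.
Round 2 (the acquirer proposes): the target can get 105 next round, worth 0.69 × 105 = 72.45 now; the acquirer offers that and keeps 77.55.
Round 1 (the target proposes): the acquirer can get 77.55 next round, worth 0.9 × 77.55 = 69.795 now; the target offers that and keeps 80.205.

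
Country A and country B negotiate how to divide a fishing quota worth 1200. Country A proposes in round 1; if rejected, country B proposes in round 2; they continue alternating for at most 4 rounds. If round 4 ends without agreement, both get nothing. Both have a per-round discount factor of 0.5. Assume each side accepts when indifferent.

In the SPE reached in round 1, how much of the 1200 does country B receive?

450

By backward induction:
Round 4 (country B proposes): rejection yields 0 for country A; country B offers 0 and keeps 1200.
Round 3 (country A proposes): country B can get 1200 next round, worth 0.5 × 1200 = 600 now, so country A offers 600, keeping 600.
Round 2 (country B proposes): country A can get 600 next round, worth 0.5 × 600 = 300 now. Country B offers 300 and keeps 1200 − 300 = 900.
Round 1 (country A proposes): country B can get 900 next round, worth 0.5 × 900 = 450 now, so country A offers 450, keeping 750.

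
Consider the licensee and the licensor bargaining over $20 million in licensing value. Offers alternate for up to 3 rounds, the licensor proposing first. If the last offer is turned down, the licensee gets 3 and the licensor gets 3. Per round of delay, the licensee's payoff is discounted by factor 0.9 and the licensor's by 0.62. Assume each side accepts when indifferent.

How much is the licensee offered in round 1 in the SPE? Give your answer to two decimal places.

8.51

By backward induction:
Round 3 (the licensor proposes): the licensee gets 3 if talks fail, so the licensor offers 3 and keeps 17.
Round 2 (the licensee proposes): the licensor can get 17 next round, worth 0.62 × 17 = 10.54 now; the licensee offers that and keeps 9.46.
Round 1 (the licensor proposes): the licensee can get 9.46 next round, worth 0.9 × 9.46 = 8.514 now. The licensor offers 8.514 and keeps 20 − 8.514 = 11.486.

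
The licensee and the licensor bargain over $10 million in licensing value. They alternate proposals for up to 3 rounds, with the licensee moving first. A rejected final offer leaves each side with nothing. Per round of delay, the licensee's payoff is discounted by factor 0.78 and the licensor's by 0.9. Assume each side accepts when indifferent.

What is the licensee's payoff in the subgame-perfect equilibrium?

By backward induction:
Round 3 (the licensee proposes): the licensor will accept anything ≥ 0, so the licensee offers 0 and keeps 10.
Round 2 (the licensor proposes): the licensee can get 10 next round, worth 0.78 × 10 = 7.8 now; the licensor offers that and keeps 2.2.
Round 1 (the licensee proposes): the licensor can get 2.2 next round, worth 0.9 × 2.2 = 1.98 now; the licensee offers that and keeps 8.02.

8.02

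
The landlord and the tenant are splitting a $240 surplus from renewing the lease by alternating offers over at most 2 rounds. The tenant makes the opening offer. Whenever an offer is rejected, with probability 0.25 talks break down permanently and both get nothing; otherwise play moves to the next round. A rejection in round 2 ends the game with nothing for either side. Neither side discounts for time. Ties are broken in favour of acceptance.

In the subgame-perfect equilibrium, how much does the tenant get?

By backward induction:
Round 2 (the landlord proposes): the tenant will accept anything ≥ 0, so the landlord offers 0 and keeps 240.
Round 1 (the tenant proposes): rejecting gives the landlord an expected 0.75 × 240 = 180. The tenant offers 180 and keeps 240 − 180 = 60.

60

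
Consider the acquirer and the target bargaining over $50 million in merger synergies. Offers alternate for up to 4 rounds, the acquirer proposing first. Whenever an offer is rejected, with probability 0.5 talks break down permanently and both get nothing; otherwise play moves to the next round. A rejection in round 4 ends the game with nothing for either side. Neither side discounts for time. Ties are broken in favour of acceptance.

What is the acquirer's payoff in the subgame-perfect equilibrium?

31.25

Round 4 (the target proposes): the acquirer will accept anything ≥ 0, so the target offers 0 and keeps 50.
Round 3 (the acquirer proposes): rejecting gives the target an expected 0.5 × 50 = 25. The acquirer offers 25 and keeps 50 − 25 = 25.
Round 2 (the target proposes): rejecting gives the acquirer an expected 0.5 × 25 = 12.5; the target offers that and keeps 37.5.
Round 1 (the acquirer proposes): rejecting gives the target an expected 0.5 × 37.5 = 18.75. The acquirer offers 18.75 and keeps 50 − 18.75 = 31.25.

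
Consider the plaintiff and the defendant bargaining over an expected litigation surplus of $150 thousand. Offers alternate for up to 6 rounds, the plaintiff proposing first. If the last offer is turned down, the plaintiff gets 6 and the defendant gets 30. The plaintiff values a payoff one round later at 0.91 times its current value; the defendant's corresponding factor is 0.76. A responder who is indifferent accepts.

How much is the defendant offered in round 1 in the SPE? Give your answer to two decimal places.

69.70

Round 6 (the defendant proposes): the plaintiff gets 6 if talks fail, so the defendant offers 6 and keeps 144.
Round 5 (the plaintiff proposes): the defendant can get 144 next round, worth 0.76 × 144 = 109.44 now. The plaintiff offers 109.44 and keeps 150 − 109.44 = 40.56.
Round 4 (the defendant proposes): the plaintiff can get 40.56 next round, worth 0.91 × 40.56 = 36.9096 now; the defendant offers that and keeps 113.0904.
Round 3 (the plaintiff proposes): the defendant can get 113.0904 next round, worth 0.76 × 113.0904 = 85.948704 now, so the plaintiff offers 85.948704, keeping 64.051296.
Round 2 (the defendant proposes): the plaintiff can get 64.051296 next round, worth 0.91 × 64.051296 = 58.28667936 now, so the defendant offers 58.28667936, keeping 91.71332064.
Round 1 (the plaintiff proposes): the defendant can get 91.71332064 next round, worth 0.76 × 91.71332064 = 69.7021236864 now, so the plaintiff offers 69.7021236864, keeping 80.2978763136.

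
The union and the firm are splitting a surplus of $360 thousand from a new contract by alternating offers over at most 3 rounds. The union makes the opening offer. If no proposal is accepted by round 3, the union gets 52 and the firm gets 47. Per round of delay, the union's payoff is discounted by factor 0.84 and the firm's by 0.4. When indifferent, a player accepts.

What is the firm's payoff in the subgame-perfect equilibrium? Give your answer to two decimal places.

38.83

Round 3 (the union proposes): the firm gets 47 if talks fail, so the union offers 47 and keeps 313.
Round 2 (the firm proposes): the union can get 313 next round, worth 0.84 × 313 = 262.92 now; the firm offers that and keeps 97.08.
Round 1 (the union proposes): the firm can get 97.08 next round, worth 0.4 × 97.08 = 38.832 now; the union offers that and keeps 321.168.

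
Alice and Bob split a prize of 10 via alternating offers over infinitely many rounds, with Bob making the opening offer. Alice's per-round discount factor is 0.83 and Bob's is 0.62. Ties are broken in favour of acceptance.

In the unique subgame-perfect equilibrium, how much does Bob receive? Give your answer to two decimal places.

3.50

In a stationary SPE each proposer offers the other exactly their discounted continuation value.
If Bob keeps x when proposing and Alice keeps y when proposing, then x = 10 − 0.83y and y = 10 − 0.62x.
Solving: x = 10(1 − 0.83) / (1 − 0.62·0.83) = 1.7 / 0.4854 ≈ 3.5023.
Alice gets 10 − 3.5023 ≈ 6.4977.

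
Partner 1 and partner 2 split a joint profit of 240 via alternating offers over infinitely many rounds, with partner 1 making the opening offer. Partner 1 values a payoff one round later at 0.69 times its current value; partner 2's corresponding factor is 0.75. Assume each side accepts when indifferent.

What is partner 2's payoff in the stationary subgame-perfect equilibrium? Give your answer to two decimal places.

In a stationary SPE each proposer offers the other exactly their discounted continuation value.
If partner 1 keeps x when proposing and partner 2 keeps y when proposing, then x = 240 − 0.75y and y = 240 − 0.69x.
Solving: x = 240(1 − 0.75) / (1 − 0.69·0.75) = 60 / 0.4825 ≈ 124.3523.
Partner 2 gets 240 − 124.3523 ≈ 115.6477.

115.65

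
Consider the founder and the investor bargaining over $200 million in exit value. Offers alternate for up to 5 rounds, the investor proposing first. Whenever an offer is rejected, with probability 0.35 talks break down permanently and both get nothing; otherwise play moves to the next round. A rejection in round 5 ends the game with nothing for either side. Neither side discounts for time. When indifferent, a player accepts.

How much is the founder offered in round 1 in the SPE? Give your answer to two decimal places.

64.72

By backward induction:
Round 5 (the investor proposes): the founder will accept anything ≥ 0, so the investor offers 0 and keeps 200.
Round 4 (the founder proposes): rejecting gives the investor an expected 0.65 × 200 = 130. The founder offers 130 and keeps 200 − 130 = 70.
Round 3 (the investor proposes): rejecting gives the founder an expected 0.65 × 70 = 45.5. The investor offers 45.5 and keeps 200 − 45.5 = 154.5.
Round 2 (the founder proposes): rejecting gives the investor an expected 0.65 × 154.5 = 100.425, so the founder offers 100.425, keeping 99.575.
Round 1 (the investor proposes): rejecting gives the founder an expected 0.65 × 99.575 = 64.72375. The investor offers 64.72375 and keeps 200 − 64.72375 = 135.27625.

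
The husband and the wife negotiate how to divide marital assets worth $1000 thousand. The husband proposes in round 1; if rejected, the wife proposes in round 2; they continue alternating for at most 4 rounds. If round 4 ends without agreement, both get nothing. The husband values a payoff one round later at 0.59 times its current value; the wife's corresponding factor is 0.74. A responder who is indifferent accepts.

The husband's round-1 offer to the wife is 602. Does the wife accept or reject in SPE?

Work out the wife's continuation value if the offer is rejected.
Round 4 (the wife proposes): the husband will accept anything ≥ 0, so the wife offers 0 and keeps 1000.
Round 3 (the husband proposes): the wife can get 1000 next round, worth 0.74 × 1000 = 740 now. The husband offers 740 and keeps 1000 − 740 = 260.
Round 2 (the wife proposes): the husband can get 260 next round, worth 0.59 × 260 = 153.4 now; the wife offers that and keeps 846.6.
So by rejecting in round 1, the wife gets 846.6 next round, worth 0.74 × 846.6 = 626.484 now.
Offer 602 < 626.484, so the wife rejects.

Reject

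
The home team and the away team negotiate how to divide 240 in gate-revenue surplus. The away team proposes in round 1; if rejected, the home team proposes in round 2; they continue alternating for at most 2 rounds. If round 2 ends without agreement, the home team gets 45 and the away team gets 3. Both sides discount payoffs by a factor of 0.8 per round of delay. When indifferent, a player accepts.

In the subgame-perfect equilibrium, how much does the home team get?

189.6

Round 2 (the home team proposes): the away team gets 3 if talks fail, so the home team offers 3 and keeps 237.
Round 1 (the away team proposes): the home team can get 237 next round, worth 0.8 × 237 = 189.6 now. The away team offers 189.6 and keeps 240 − 189.6 = 50.4.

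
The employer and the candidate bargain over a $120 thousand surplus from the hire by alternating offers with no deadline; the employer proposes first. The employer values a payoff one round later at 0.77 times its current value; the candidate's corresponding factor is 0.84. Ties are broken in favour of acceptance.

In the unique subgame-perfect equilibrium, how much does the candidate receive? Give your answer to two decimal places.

65.64

Let x be the employer's share when the employer proposes and y be the candidate's share when the candidate proposes.
The candidate accepts iff offered ≥ 0.84·y, so x = 120 − 0.84y. Symmetrically y = 120 − 0.77x.
Substituting: x = 120 − 0.84(120 − 0.77x), giving x(1 − 0.77·0.84) = 120(1 − 0.84).
So x = 120 × 0.16 / 0.3532 ≈ 54.3601, and the candidate receives 120 − x ≈ 65.6399.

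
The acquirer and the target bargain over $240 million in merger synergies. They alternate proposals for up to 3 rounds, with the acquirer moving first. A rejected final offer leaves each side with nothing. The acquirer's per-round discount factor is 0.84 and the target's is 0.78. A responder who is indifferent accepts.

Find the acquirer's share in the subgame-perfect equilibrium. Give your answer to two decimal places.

Round 3 (the acquirer proposes): rejection yields 0 for the target; the acquirer offers 0 and keeps 240.
Round 2 (the target proposes): the acquirer can get 240 next round, worth 0.84 × 240 = 201.6 now; the target offers that and keeps 38.4.
Round 1 (the acquirer proposes): the target can get 38.4 next round, worth 0.78 × 38.4 = 29.952 now. The acquirer offers 29.952 and keeps 240 − 29.952 = 210.048.

210.05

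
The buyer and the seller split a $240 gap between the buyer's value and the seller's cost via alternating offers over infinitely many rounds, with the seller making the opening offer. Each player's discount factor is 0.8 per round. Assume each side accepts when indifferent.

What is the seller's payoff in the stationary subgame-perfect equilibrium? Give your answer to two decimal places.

133.33

Let x be the seller's share when the seller proposes and y be the buyer's share when the buyer proposes.
The buyer accepts iff offered ≥ 0.8·y, so x = 240 − 0.8y. Symmetrically y = 240 − 0.8x.
Substituting: x = 240 − 0.8(240 − 0.8x), giving x(1 − 0.8·0.8) = 240(1 − 0.8).
So x = 240 × 0.2 / 0.36 ≈ 133.3333, and the buyer receives 240 − x ≈ 106.6667.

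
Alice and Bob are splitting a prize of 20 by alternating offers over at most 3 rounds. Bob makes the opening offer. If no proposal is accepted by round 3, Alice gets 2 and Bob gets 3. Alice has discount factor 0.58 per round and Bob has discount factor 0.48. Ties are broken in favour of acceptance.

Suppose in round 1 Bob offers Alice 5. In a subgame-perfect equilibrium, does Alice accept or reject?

Reject

Work out Alice's continuation value if the offer is rejected.
Round 3 (Bob proposes): Alice gets 2 if talks fail, so Bob offers 2 and keeps 18.
Round 2 (Alice proposes): Bob can get 18 next round, worth 0.48 × 18 = 8.64 now; Alice offers that and keeps 11.36.
So by rejecting in round 1, Alice gets 11.36 next round, worth 0.58 × 11.36 = 6.5888 now.
Offer 5 < 6.5888, so Alice rejects.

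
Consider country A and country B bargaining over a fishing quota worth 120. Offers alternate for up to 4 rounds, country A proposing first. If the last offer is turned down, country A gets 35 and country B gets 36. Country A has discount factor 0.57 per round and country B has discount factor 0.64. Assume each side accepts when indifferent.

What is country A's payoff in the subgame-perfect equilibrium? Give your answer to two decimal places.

Round 4 (country B proposes): country A gets 35 if talks fail, so country B offers 35 and keeps 85.
Round 3 (country A proposes): country B can get 85 next round, worth 0.64 × 85 = 54.4 now, so country A offers 54.4, keeping 65.6.
Round 2 (country B proposes): country A can get 65.6 next round, worth 0.57 × 65.6 = 37.392 now. Country B offers 37.392 and keeps 120 − 37.392 = 82.608.
Round 1 (country A proposes): country B can get 82.608 next round, worth 0.64 × 82.608 = 52.86912 now; country A offers that and keeps 67.13088.

67.13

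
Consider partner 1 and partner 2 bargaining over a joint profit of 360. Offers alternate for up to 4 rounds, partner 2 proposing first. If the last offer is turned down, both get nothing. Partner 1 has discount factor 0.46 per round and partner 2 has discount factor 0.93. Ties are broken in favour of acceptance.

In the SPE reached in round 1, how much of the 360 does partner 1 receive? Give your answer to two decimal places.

82.44

Round 4 (partner 1 proposes): partner 2 will accept anything ≥ 0, so partner 1 offers 0 and keeps 360.
Round 3 (partner 2 proposes): partner 1 can get 360 next round, worth 0.46 × 360 = 165.6 now. Partner 2 offers 165.6 and keeps 360 − 165.6 = 194.4.
Round 2 (partner 1 proposes): partner 2 can get 194.4 next round, worth 0.93 × 194.4 = 180.792 now; partner 1 offers that and keeps 179.208.
Round 1 (partner 2 proposes): partner 1 can get 179.208 next round, worth 0.46 × 179.208 = 82.43568 now; partner 2 offers that and keeps 277.56432.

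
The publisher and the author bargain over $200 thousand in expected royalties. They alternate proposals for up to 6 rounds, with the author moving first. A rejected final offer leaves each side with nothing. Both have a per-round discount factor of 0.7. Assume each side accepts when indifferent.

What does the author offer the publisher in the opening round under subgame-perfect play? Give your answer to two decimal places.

96.19

Round 6 (the publisher proposes): the author will accept anything ≥ 0, so the publisher offers 0 and keeps 200.
Round 5 (the author proposes): the publisher can get 200 next round, worth 0.7 × 200 = 140 now, so the author offers 140, keeping 60.
Round 4 (the publisher proposes): the author can get 60 next round, worth 0.7 × 60 = 42 now; the publisher offers that and keeps 158.
Round 3 (the author proposes): the publisher can get 158 next round, worth 0.7 × 158 = 110.6 now. The author offers 110.6 and keeps 200 − 110.6 = 89.4.
Round 2 (the publisher proposes): the author can get 89.4 next round, worth 0.7 × 89.4 = 62.58 now. The publisher offers 62.58 and keeps 200 − 62.58 = 137.42.
Round 1 (the author proposes): the publisher can get 137.42 next round, worth 0.7 × 137.42 = 96.194 now, so the author offers 96.194, keeping 103.806.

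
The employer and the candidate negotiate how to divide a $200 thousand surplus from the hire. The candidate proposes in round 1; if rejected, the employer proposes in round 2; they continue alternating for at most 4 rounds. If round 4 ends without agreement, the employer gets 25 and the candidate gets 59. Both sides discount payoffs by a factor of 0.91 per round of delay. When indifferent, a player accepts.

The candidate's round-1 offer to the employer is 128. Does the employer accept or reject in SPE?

Round 4 (the employer proposes): the candidate gets 59 if talks fail, so the employer offers 59 and keeps 141.
Round 3 (the candidate proposes): the employer can get 141 next round, worth 0.91 × 141 = 128.31 now. The candidate offers 128.31 and keeps 200 − 128.31 = 71.69.
Round 2 (the employer proposes): the candidate can get 71.69 next round, worth 0.91 × 71.69 = 65.2379 now, so the employer offers 65.2379, keeping 134.7621.
So by rejecting in round 1, the employer gets 134.7621 next round, worth 0.91 × 134.7621 = 122.633511 now.
Offer 128 ≥ 122.633511, so the employer accepts.

Accept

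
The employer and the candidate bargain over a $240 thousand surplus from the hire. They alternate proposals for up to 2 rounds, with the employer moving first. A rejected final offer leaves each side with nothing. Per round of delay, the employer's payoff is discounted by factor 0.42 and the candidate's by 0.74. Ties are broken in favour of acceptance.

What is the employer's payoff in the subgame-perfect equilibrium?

62.4

Work backward from the last round.
Round 2 (the candidate proposes): the employer will accept anything ≥ 0, so the candidate offers 0 and keeps 240.
Round 1 (the employer proposes): the candidate can get 240 next round, worth 0.74 × 240 = 177.6 now, so the employer offers 177.6, keeping 62.4.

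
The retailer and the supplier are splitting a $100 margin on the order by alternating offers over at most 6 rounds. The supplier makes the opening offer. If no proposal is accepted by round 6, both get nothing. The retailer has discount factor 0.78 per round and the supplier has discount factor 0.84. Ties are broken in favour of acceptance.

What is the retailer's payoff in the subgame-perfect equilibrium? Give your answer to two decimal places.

54.14

Round 6 (the retailer proposes): the supplier will accept anything ≥ 0, so the retailer offers 0 and keeps 100.
Round 5 (the supplier proposes): the retailer can get 100 next round, worth 0.78 × 100 = 78 now; the supplier offers that and keeps 22.
Round 4 (the retailer proposes): the supplier can get 22 next round, worth 0.84 × 22 = 18.48 now; the retailer offers that and keeps 81.52.
Round 3 (the supplier proposes): the retailer can get 81.52 next round, worth 0.78 × 81.52 = 63.5856 now. The supplier offers 63.5856 and keeps 100 − 63.5856 = 36.4144.
Round 2 (the retailer proposes): the supplier can get 36.4144 next round, worth 0.84 × 36.4144 = 30.588096 now; the retailer offers that and keeps 69.411904.
Round 1 (the supplier proposes): the retailer can get 69.411904 next round, worth 0.78 × 69.411904 = 54.14128512 now, so the supplier offers 54.14128512, keeping 45.85871488.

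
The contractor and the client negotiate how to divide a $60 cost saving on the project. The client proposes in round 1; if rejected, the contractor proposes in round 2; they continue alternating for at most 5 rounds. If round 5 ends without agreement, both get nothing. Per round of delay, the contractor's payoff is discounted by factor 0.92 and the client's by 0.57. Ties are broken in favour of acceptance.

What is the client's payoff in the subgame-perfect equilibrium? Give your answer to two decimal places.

Round 5 (the client proposes): rejection yields 0 for the contractor; the client offers 0 and keeps 60.
Round 4 (the contractor proposes): the client can get 60 next round, worth 0.57 × 60 = 34.2 now; the contractor offers that and keeps 25.8.
Round 3 (the client proposes): the contractor can get 25.8 next round, worth 0.92 × 25.8 = 23.736 now, so the client offers 23.736, keeping 36.264.
Round 2 (the contractor proposes): the client can get 36.264 next round, worth 0.57 × 36.264 = 20.67048 now, so the contractor offers 20.67048, keeping 39.32952.
Round 1 (the client proposes): the contractor can get 39.32952 next round, worth 0.92 × 39.32952 = 36.1831584 now. The client offers 36.1831584 and keeps 60 − 36.1831584 = 23.8168416.

23.82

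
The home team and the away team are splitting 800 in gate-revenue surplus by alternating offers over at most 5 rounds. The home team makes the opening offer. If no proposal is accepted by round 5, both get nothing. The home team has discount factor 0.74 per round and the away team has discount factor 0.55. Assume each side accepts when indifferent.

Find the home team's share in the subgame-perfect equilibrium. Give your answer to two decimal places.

639.04

Work backward from the last round.
Round 5 (the home team proposes): rejection yields 0 for the away team; the home team offers 0 and keeps 800.
Round 4 (the away team proposes): the home team can get 800 next round, worth 0.74 × 800 = 592 now, so the away team offers 592, keeping 208.
Round 3 (the home team proposes): the away team can get 208 next round, worth 0.55 × 208 = 114.4 now; the home team offers that and keeps 685.6.
Round 2 (the away team proposes): the home team can get 685.6 next round, worth 0.74 × 685.6 = 507.344 now, so the away team offers 507.344, keeping 292.656.
Round 1 (the home team proposes): the away team can get 292.656 next round, worth 0.55 × 292.656 = 160.9608 now; the home team offers that and keeps 639.0392.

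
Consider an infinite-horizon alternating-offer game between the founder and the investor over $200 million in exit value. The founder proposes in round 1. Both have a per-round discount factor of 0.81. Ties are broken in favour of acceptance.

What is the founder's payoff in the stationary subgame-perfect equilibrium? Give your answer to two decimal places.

110.50

When the founder proposes, the investor accepts any offer worth at least 0.81 times what the investor would get by proposing next round; and vice versa.
This gives x = 200 − 0.81y and y = 200 − 0.81x, where x and y are each side's share when it proposes.
Hence (1 − 0.81·0.81)x = 200(1 − 0.81), i.e. 0.3439·x = 38.
x ≈ 110.4972; the investor's share is 200 − x ≈ 89.5028.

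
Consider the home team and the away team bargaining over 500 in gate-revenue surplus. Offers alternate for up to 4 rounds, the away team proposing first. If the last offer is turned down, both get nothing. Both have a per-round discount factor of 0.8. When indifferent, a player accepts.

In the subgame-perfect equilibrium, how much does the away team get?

164

Round 4 (the home team proposes): the away team will accept anything ≥ 0, so the home team offers 0 and keeps 500.
Round 3 (the away team proposes): the home team can get 500 next round, worth 0.8 × 500 = 400 now. The away team offers 400 and keeps 500 − 400 = 100.
Round 2 (the home team proposes): the away team can get 100 next round, worth 0.8 × 100 = 80 now. The home team offers 80 and keeps 500 − 80 = 420.
Round 1 (the away team proposes): the home team can get 420 next round, worth 0.8 × 420 = 336 now; the away team offers that and keeps 164.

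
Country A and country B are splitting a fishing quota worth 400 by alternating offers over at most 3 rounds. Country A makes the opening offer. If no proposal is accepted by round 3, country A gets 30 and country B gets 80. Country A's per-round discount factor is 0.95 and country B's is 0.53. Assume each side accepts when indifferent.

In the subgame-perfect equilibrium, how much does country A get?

Solve by backward induction from round 3.
Round 3 (country A proposes): country B gets 80 if talks fail, so country A offers 80 and keeps 320.
Round 2 (country B proposes): country A can get 320 next round, worth 0.95 × 320 = 304 now, so country B offers 304, keeping 96.
Round 1 (country A proposes): country B can get 96 next round, worth 0.53 × 96 = 50.88 now. Country A offers 50.88 and keeps 400 − 50.88 = 349.12.

349.12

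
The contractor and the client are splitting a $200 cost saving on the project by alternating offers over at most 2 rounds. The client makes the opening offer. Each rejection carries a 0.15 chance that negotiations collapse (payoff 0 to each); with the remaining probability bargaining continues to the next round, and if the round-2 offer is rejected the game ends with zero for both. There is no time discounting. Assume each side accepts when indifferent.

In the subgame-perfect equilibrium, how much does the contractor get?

Round 2 (the contractor proposes): the client will accept anything ≥ 0, so the contractor offers 0 and keeps 200.
Round 1 (the client proposes): rejecting gives the contractor an expected 0.85 × 200 = 170. The client offers 170 and keeps 200 − 170 = 30.

170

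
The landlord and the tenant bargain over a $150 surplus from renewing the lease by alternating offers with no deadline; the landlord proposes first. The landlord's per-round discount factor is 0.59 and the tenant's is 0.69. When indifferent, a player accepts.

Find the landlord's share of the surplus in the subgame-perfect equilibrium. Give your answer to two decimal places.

When the landlord proposes, the tenant accepts any offer worth at least 0.69 times what the tenant would get by proposing next round; and vice versa.
This gives x = 150 − 0.69y and y = 150 − 0.59x, where x and y are each side's share when it proposes.
Hence (1 − 0.69·0.59)x = 150(1 − 0.69), i.e. 0.5929·x = 46.5.
x ≈ 78.4281; the tenant's share is 150 − x ≈ 71.5719.

78.43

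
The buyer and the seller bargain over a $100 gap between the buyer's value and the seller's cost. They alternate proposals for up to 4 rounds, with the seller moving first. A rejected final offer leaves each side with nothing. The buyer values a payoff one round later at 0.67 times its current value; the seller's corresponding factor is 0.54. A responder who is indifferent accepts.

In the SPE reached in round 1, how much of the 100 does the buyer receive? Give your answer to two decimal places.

55.06

Work backward from the last round.
Round 4 (the buyer proposes): rejection yields 0 for the seller; the buyer offers 0 and keeps 100.
Round 3 (the seller proposes): the buyer can get 100 next round, worth 0.67 × 100 = 67 now. The seller offers 67 and keeps 100 − 67 = 33.
Round 2 (the buyer proposes): the seller can get 33 next round, worth 0.54 × 33 = 17.82 now; the buyer offers that and keeps 82.18.
Round 1 (the seller proposes): the buyer can get 82.18 next round, worth 0.67 × 82.18 = 55.0606 now; the seller offers that and keeps 44.9394.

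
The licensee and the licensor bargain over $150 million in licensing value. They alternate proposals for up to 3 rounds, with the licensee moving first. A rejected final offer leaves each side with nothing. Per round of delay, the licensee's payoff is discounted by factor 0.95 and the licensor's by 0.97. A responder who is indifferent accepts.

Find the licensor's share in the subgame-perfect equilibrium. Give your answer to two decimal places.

7.28

Work backward from the last round.
Round 3 (the licensee proposes): rejection yields 0 for the licensor; the licensee offers 0 and keeps 150.
Round 2 (the licensor proposes): the licensee can get 150 next round, worth 0.95 × 150 = 142.5 now; the licensor offers that and keeps 7.5.
Round 1 (the licensee proposes): the licensor can get 7.5 next round, worth 0.97 × 7.5 = 7.275 now, so the licensee offers 7.275, keeping 142.725.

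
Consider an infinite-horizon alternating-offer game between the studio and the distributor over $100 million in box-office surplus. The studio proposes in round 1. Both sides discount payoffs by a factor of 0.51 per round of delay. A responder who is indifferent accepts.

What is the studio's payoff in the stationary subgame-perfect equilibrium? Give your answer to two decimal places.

66.23

In a stationary SPE each proposer offers the other exactly their discounted continuation value.
If the studio keeps x when proposing and the distributor keeps y when proposing, then x = 100 − 0.51y and y = 100 − 0.51x.
Solving: x = 100(1 − 0.51) / (1 − 0.51·0.51) = 49 / 0.7399 ≈ 66.2252.
The distributor gets 100 − 66.2252 ≈ 33.7748.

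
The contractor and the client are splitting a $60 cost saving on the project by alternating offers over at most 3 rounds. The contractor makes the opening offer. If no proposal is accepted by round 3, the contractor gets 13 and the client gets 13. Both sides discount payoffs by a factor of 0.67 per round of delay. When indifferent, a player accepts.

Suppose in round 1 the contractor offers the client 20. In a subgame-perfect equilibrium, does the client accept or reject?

Round 3 (the contractor proposes): the client gets 13 if talks fail, so the contractor offers 13 and keeps 47.
Round 2 (the client proposes): the contractor can get 47 next round, worth 0.67 × 47 = 31.49 now; the client offers that and keeps 28.51.
So by rejecting in round 1, the client gets 28.51 next round, worth 0.67 × 28.51 = 19.1017 now.
Offer 20 ≥ 19.1017, so the client accepts.

Accept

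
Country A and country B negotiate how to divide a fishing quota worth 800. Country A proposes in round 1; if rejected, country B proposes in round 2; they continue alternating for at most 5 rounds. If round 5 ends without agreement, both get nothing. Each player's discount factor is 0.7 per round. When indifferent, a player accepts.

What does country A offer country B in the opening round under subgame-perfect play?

By backward induction:
Round 5 (country A proposes): rejection yields 0 for country B; country A offers 0 and keeps 800.
Round 4 (country B proposes): country A can get 800 next round, worth 0.7 × 800 = 560 now, so country B offers 560, keeping 240.
Round 3 (country A proposes): country B can get 240 next round, worth 0.7 × 240 = 168 now, so country A offers 168, keeping 632.
Round 2 (country B proposes): country A can get 632 next round, worth 0.7 × 632 = 442.4 now; country B offers that and keeps 357.6.
Round 1 (country A proposes): country B can get 357.6 next round, worth 0.7 × 357.6 = 250.32 now, so country A offers 250.32, keeping 549.68.

250.32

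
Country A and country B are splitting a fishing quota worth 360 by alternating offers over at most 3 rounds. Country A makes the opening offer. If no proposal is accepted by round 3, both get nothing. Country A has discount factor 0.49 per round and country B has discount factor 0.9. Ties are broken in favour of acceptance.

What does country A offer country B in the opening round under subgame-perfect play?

Round 3 (country A proposes): rejection yields 0 for country B; country A offers 0 and keeps 360.
Round 2 (country B proposes): country A can get 360 next round, worth 0.49 × 360 = 176.4 now, so country B offers 176.4, keeping 183.6.
Round 1 (country A proposes): country B can get 183.6 next round, worth 0.9 × 183.6 = 165.24 now, so country A offers 165.24, keeping 194.76.

165.24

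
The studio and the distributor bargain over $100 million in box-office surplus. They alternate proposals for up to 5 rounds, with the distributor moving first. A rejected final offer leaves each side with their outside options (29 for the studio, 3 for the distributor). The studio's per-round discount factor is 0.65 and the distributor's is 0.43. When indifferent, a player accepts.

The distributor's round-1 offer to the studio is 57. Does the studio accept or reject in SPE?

Accept

Work out the studio's continuation value if the offer is rejected.
Round 5 (the distributor proposes): the studio gets 29 if talks fail, so the distributor offers 29 and keeps 71.
Round 4 (the studio proposes): the distributor can get 71 next round, worth 0.43 × 71 = 30.53 now. The studio offers 30.53 and keeps 100 − 30.53 = 69.47.
Round 3 (the distributor proposes): the studio can get 69.47 next round, worth 0.65 × 69.47 = 45.1555 now. The distributor offers 45.1555 and keeps 100 − 45.1555 = 54.8445.
Round 2 (the studio proposes): the distributor can get 54.8445 next round, worth 0.43 × 54.8445 = 23.583135 now. The studio offers 23.583135 and keeps 100 − 23.583135 = 76.416865.
So by rejecting in round 1, the studio gets 76.416865 next round, worth 0.65 × 76.416865 = 49.67096225 now.
Offer 57 ≥ 49.67096225, so the studio accepts.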